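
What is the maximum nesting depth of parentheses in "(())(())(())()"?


Input: "(())(())(())()"
Tracking depth:
  Position 0 '(': depth becomes 1
  Position 1 '(': depth becomes 2
  Position 2 ')': depth becomes 1
  Position 3 ')': depth becomes 0
  Position 4 '(': depth becomes 1
  Position 5 '(': depth becomes 2
  Position 6 ')': depth becomes 1
  Position 7 ')': depth becomes 0
  Position 8 '(': depth becomes 1
  Position 9 '(': depth becomes 2
  Position 10 ')': depth becomes 1
  Position 11 ')': depth becomes 0
  Position 12 '(': depth becomes 1
  Position 13 ')': depth becomes 0
Maximum depth reached: 2

2


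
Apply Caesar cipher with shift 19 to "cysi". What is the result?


Caesar cipher: shift "cysi" by 19
  'c' (pos 2) + 19 = pos 21 = 'v'
  'y' (pos 24) + 19 = pos 17 = 'r'
  's' (pos 18) + 19 = pos 11 = 'l'
  'i' (pos 8) + 19 = pos 1 = 'b'
Result: vrlb

vrlb


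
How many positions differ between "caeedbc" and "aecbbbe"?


Comparing "caeedbc" and "aecbbbe" position by position:
  Position 0: 'c' vs 'a' => DIFFER
  Position 1: 'a' vs 'e' => DIFFER
  Position 2: 'e' vs 'c' => DIFFER
  Position 3: 'e' vs 'b' => DIFFER
  Position 4: 'd' vs 'b' => DIFFER
  Position 5: 'b' vs 'b' => same
  Position 6: 'c' vs 'e' => DIFFER
Positions that differ: 6

6


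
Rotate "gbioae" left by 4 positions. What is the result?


Input: "gbioae", rotate left by 4
First 4 characters: "gbio"
Remaining characters: "ae"
Concatenate remaining + first: "ae" + "gbio" = "aegbio"

aegbio


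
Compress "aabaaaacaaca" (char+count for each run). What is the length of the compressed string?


Input: aabaaaacaaca
Runs:
  'a' x 2 => "a2"
  'b' x 1 => "b1"
  'a' x 4 => "a4"
  'c' x 1 => "c1"
  'a' x 2 => "a2"
  'c' x 1 => "c1"
  'a' x 1 => "a1"
Compressed: "a2b1a4c1a2c1a1"
Compressed length: 14

14


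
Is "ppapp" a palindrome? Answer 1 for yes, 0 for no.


Input: ppapp
Reversed: ppapp
  Compare pos 0 ('p') with pos 4 ('p'): match
  Compare pos 1 ('p') with pos 3 ('p'): match
Result: palindrome

1


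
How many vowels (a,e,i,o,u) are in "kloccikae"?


Input: kloccikae
Checking each character:
  'k' at position 0: consonant
  'l' at position 1: consonant
  'o' at position 2: vowel (running total: 1)
  'c' at position 3: consonant
  'c' at position 4: consonant
  'i' at position 5: vowel (running total: 2)
  'k' at position 6: consonant
  'a' at position 7: vowel (running total: 3)
  'e' at position 8: vowel (running total: 4)
Total vowels: 4

4


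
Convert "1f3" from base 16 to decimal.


Input: "1f3" in base 16
Positional expansion:
  Digit '1' (value 1) x 16^2 = 256
  Digit 'f' (value 15) x 16^1 = 240
  Digit '3' (value 3) x 16^0 = 3
Sum = 499

499


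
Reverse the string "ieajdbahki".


Input: ieajdbahki
Reading characters right to left:
  Position 9: 'i'
  Position 8: 'k'
  Position 7: 'h'
  Position 6: 'a'
  Position 5: 'b'
  Position 4: 'd'
  Position 3: 'j'
  Position 2: 'a'
  Position 1: 'e'
  Position 0: 'i'
Reversed: ikhabdjaei

ikhabdjaei


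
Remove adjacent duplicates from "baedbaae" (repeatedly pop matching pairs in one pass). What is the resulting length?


Input: baedbaae
Stack-based adjacent duplicate removal:
  Read 'b': push. Stack: b
  Read 'a': push. Stack: ba
  Read 'e': push. Stack: bae
  Read 'd': push. Stack: baed
  Read 'b': push. Stack: baedb
  Read 'a': push. Stack: baedba
  Read 'a': matches stack top 'a' => pop. Stack: baedb
  Read 'e': push. Stack: baedbe
Final stack: "baedbe" (length 6)

6


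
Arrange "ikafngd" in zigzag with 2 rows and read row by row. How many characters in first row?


Zigzag "ikafngd" into 2 rows:
Placing characters:
  'i' => row 0
  'k' => row 1
  'a' => row 0
  'f' => row 1
  'n' => row 0
  'g' => row 1
  'd' => row 0
Rows:
  Row 0: "iand"
  Row 1: "kfg"
First row length: 4

4


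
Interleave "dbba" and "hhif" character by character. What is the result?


Interleaving "dbba" and "hhif":
  Position 0: 'd' from first, 'h' from second => "dh"
  Position 1: 'b' from first, 'h' from second => "bh"
  Position 2: 'b' from first, 'i' from second => "bi"
  Position 3: 'a' from first, 'f' from second => "af"
Result: dhbhbiaf

dhbhbiaf


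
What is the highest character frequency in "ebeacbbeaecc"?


Input: ebeacbbeaecc
Character counts:
  'a': 2
  'b': 3
  'c': 3
  'e': 4
Maximum frequency: 4

4


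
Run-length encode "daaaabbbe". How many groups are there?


Input: daaaabbbe
Scanning for consecutive runs:
  Group 1: 'd' x 1 (positions 0-0)
  Group 2: 'a' x 4 (positions 1-4)
  Group 3: 'b' x 3 (positions 5-7)
  Group 4: 'e' x 1 (positions 8-8)
Total groups: 4

4


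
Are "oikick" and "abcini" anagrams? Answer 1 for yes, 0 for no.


Strings: "oikick", "abcini"
Sorted first:  ciikko
Sorted second: abciin
Differ at position 0: 'c' vs 'a' => not anagrams

0


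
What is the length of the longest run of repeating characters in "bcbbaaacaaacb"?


Input: "bcbbaaacaaacb"
Scanning for longest run:
  Position 1 ('c'): new char, reset run to 1
  Position 2 ('b'): new char, reset run to 1
  Position 3 ('b'): continues run of 'b', length=2
  Position 4 ('a'): new char, reset run to 1
  Position 5 ('a'): continues run of 'a', length=2
  Position 6 ('a'): continues run of 'a', length=3
  Position 7 ('c'): new char, reset run to 1
  Position 8 ('a'): new char, reset run to 1
  Position 9 ('a'): continues run of 'a', length=2
  Position 10 ('a'): continues run of 'a', length=3
  Position 11 ('c'): new char, reset run to 1
  Position 12 ('b'): new char, reset run to 1
Longest run: 'a' with length 3

3


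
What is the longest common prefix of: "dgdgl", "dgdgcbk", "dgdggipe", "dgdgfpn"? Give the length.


Words: dgdgl, dgdgcbk, dgdggipe, dgdgfpn
  Position 0: all 'd' => match
  Position 1: all 'g' => match
  Position 2: all 'd' => match
  Position 3: all 'g' => match
  Position 4: ('l', 'c', 'g', 'f') => mismatch, stop
LCP = "dgdg" (length 4)

4


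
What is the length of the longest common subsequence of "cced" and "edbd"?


LCS of "cced" and "edbd"
DP table:
           e    d    b    d
      0    0    0    0    0
  c   0    0    0    0    0
  c   0    0    0    0    0
  e   0    1    1    1    1
  d   0    1    2    2    2
LCS length = dp[4][4] = 2

2


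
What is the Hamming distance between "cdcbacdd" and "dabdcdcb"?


Comparing "cdcbacdd" and "dabdcdcb" position by position:
  Position 0: 'c' vs 'd' => differ
  Position 1: 'd' vs 'a' => differ
  Position 2: 'c' vs 'b' => differ
  Position 3: 'b' vs 'd' => differ
  Position 4: 'a' vs 'c' => differ
  Position 5: 'c' vs 'd' => differ
  Position 6: 'd' vs 'c' => differ
  Position 7: 'd' vs 'b' => differ
Total differences (Hamming distance): 8

8


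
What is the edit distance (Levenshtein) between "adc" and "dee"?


Computing edit distance: "adc" -> "dee"
DP table:
           d    e    e
      0    1    2    3
  a   1    1    2    3
  d   2    1    2    3
  c   3    2    2    3
Edit distance = dp[3][3] = 3

3


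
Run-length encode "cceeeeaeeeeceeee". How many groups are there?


Input: cceeeeaeeeeceeee
Scanning for consecutive runs:
  Group 1: 'c' x 2 (positions 0-1)
  Group 2: 'e' x 4 (positions 2-5)
  Group 3: 'a' x 1 (positions 6-6)
  Group 4: 'e' x 4 (positions 7-10)
  Group 5: 'c' x 1 (positions 11-11)
  Group 6: 'e' x 4 (positions 12-15)
Total groups: 6

6


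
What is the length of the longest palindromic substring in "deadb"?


Input: "deadb"
Checking substrings for palindromes:
  No multi-char palindromic substrings found
Longest palindromic substring: "d" with length 1

1


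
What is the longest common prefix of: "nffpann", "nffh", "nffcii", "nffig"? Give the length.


Words: nffpann, nffh, nffcii, nffig
  Position 0: all 'n' => match
  Position 1: all 'f' => match
  Position 2: all 'f' => match
  Position 3: ('p', 'h', 'c', 'i') => mismatch, stop
LCP = "nff" (length 3)

3


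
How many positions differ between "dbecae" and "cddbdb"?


Comparing "dbecae" and "cddbdb" position by position:
  Position 0: 'd' vs 'c' => DIFFER
  Position 1: 'b' vs 'd' => DIFFER
  Position 2: 'e' vs 'd' => DIFFER
  Position 3: 'c' vs 'b' => DIFFER
  Position 4: 'a' vs 'd' => DIFFER
  Position 5: 'e' vs 'b' => DIFFER
Positions that differ: 6

6


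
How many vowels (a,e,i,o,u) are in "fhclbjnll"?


Input: fhclbjnll
Checking each character:
  'f' at position 0: consonant
  'h' at position 1: consonant
  'c' at position 2: consonant
  'l' at position 3: consonant
  'b' at position 4: consonant
  'j' at position 5: consonant
  'n' at position 6: consonant
  'l' at position 7: consonant
  'l' at position 8: consonant
Total vowels: 0

0


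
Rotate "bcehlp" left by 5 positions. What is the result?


Input: "bcehlp", rotate left by 5
First 5 characters: "bcehl"
Remaining characters: "p"
Concatenate remaining + first: "p" + "bcehl" = "pbcehl"

pbcehl


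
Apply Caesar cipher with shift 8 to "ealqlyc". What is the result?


Caesar cipher: shift "ealqlyc" by 8
  'e' (pos 4) + 8 = pos 12 = 'm'
  'a' (pos 0) + 8 = pos 8 = 'i'
  'l' (pos 11) + 8 = pos 19 = 't'
  'q' (pos 16) + 8 = pos 24 = 'y'
  'l' (pos 11) + 8 = pos 19 = 't'
  'y' (pos 24) + 8 = pos 6 = 'g'
  'c' (pos 2) + 8 = pos 10 = 'k'
Result: mitytgk

mitytgk


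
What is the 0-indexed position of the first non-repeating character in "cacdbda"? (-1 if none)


Input: cacdbda
Character frequencies:
  'a': 2
  'b': 1
  'c': 2
  'd': 2
Scanning left to right for freq == 1:
  Position 0 ('c'): freq=2, skip
  Position 1 ('a'): freq=2, skip
  Position 2 ('c'): freq=2, skip
  Position 3 ('d'): freq=2, skip
  Position 4 ('b'): unique! => answer = 4

4


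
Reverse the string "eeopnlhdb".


Input: eeopnlhdb
Reading characters right to left:
  Position 8: 'b'
  Position 7: 'd'
  Position 6: 'h'
  Position 5: 'l'
  Position 4: 'n'
  Position 3: 'p'
  Position 2: 'o'
  Position 1: 'e'
  Position 0: 'e'
Reversed: bdhlnpoee

bdhlnpoee


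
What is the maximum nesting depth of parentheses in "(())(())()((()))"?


Input: "(())(())()((()))"
Tracking depth:
  Position 0 '(': depth becomes 1
  Position 1 '(': depth becomes 2
  Position 2 ')': depth becomes 1
  Position 3 ')': depth becomes 0
  Position 4 '(': depth becomes 1
  Position 5 '(': depth becomes 2
  Position 6 ')': depth becomes 1
  Position 7 ')': depth becomes 0
  Position 8 '(': depth becomes 1
  Position 9 ')': depth becomes 0
  Position 10 '(': depth becomes 1
  Position 11 '(': depth becomes 2
  Position 12 '(': depth becomes 3
  Position 13 ')': depth becomes 2
  Position 14 ')': depth becomes 1
  Position 15 ')': depth becomes 0
Maximum depth reached: 3

3


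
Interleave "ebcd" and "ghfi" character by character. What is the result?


Interleaving "ebcd" and "ghfi":
  Position 0: 'e' from first, 'g' from second => "eg"
  Position 1: 'b' from first, 'h' from second => "bh"
  Position 2: 'c' from first, 'f' from second => "cf"
  Position 3: 'd' from first, 'i' from second => "di"
Result: egbhcfdi

egbhcfdi


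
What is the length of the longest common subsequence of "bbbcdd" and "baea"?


LCS of "bbbcdd" and "baea"
DP table:
           b    a    e    a
      0    0    0    0    0
  b   0    1    1    1    1
  b   0    1    1    1    1
  b   0    1    1    1    1
  c   0    1    1    1    1
  d   0    1    1    1    1
  d   0    1    1    1    1
LCS length = dp[6][4] = 1

1


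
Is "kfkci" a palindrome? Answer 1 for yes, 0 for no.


Input: kfkci
Reversed: ickfk
  Compare pos 0 ('k') with pos 4 ('i'): MISMATCH
  Compare pos 1 ('f') with pos 3 ('c'): MISMATCH
Result: not a palindrome

0


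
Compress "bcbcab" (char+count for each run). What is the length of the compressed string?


Input: bcbcab
Runs:
  'b' x 1 => "b1"
  'c' x 1 => "c1"
  'b' x 1 => "b1"
  'c' x 1 => "c1"
  'a' x 1 => "a1"
  'b' x 1 => "b1"
Compressed: "b1c1b1c1a1b1"
Compressed length: 12

12


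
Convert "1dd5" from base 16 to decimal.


Input: "1dd5" in base 16
Positional expansion:
  Digit '1' (value 1) x 16^3 = 4096
  Digit 'd' (value 13) x 16^2 = 3328
  Digit 'd' (value 13) x 16^1 = 208
  Digit '5' (value 5) x 16^0 = 5
Sum = 7637

7637


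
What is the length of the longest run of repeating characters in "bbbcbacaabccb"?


Input: "bbbcbacaabccb"
Scanning for longest run:
  Position 1 ('b'): continues run of 'b', length=2
  Position 2 ('b'): continues run of 'b', length=3
  Position 3 ('c'): new char, reset run to 1
  Position 4 ('b'): new char, reset run to 1
  Position 5 ('a'): new char, reset run to 1
  Position 6 ('c'): new char, reset run to 1
  Position 7 ('a'): new char, reset run to 1
  Position 8 ('a'): continues run of 'a', length=2
  Position 9 ('b'): new char, reset run to 1
  Position 10 ('c'): new char, reset run to 1
  Position 11 ('c'): continues run of 'c', length=2
  Position 12 ('b'): new char, reset run to 1
Longest run: 'b' with length 3

3


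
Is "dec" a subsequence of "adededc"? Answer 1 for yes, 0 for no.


Check if "dec" is a subsequence of "adededc"
Greedy scan:
  Position 0 ('a'): no match needed
  Position 1 ('d'): matches sub[0] = 'd'
  Position 2 ('e'): matches sub[1] = 'e'
  Position 3 ('d'): no match needed
  Position 4 ('e'): no match needed
  Position 5 ('d'): no match needed
  Position 6 ('c'): matches sub[2] = 'c'
All 3 characters matched => is a subsequence

1


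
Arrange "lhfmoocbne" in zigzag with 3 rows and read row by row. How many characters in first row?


Zigzag "lhfmoocbne" into 3 rows:
Placing characters:
  'l' => row 0
  'h' => row 1
  'f' => row 2
  'm' => row 1
  'o' => row 0
  'o' => row 1
  'c' => row 2
  'b' => row 1
  'n' => row 0
  'e' => row 1
Rows:
  Row 0: "lon"
  Row 1: "hmobe"
  Row 2: "fc"
First row length: 3

3


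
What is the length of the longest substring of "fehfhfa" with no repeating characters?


Input: "fehfhfa"
Sliding window (track last position of each char):
  Position 0 ('f'): window [0,0] length 1 -- new best
  Position 1 ('e'): window [0,1] length 2 -- new best
  Position 2 ('h'): window [0,2] length 3 -- new best
  Position 3 ('f'): repeat (last at 0), move window start to 1
  Position 3 ('f'): window [1,3] length 3
  Position 4 ('h'): repeat (last at 2), move window start to 3
  Position 4 ('h'): window [3,4] length 2
  Position 5 ('f'): repeat (last at 3), move window start to 4
  Position 5 ('f'): window [4,5] length 2
  Position 6 ('a'): window [4,6] length 3
Longest substring with no repeats: "feh" with length 3

3


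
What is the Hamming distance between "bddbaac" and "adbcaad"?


Comparing "bddbaac" and "adbcaad" position by position:
  Position 0: 'b' vs 'a' => differ
  Position 1: 'd' vs 'd' => same
  Position 2: 'd' vs 'b' => differ
  Position 3: 'b' vs 'c' => differ
  Position 4: 'a' vs 'a' => same
  Position 5: 'a' vs 'a' => same
  Position 6: 'c' vs 'd' => differ
Total differences (Hamming distance): 4

4


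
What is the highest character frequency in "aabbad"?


Input: aabbad
Character counts:
  'a': 3
  'b': 2
  'd': 1
Maximum frequency: 3

3


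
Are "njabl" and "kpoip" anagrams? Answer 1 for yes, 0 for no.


Strings: "njabl", "kpoip"
Sorted first:  abjln
Sorted second: ikopp
Differ at position 0: 'a' vs 'i' => not anagrams

0


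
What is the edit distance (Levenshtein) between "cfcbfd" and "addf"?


Computing edit distance: "cfcbfd" -> "addf"
DP table:
           a    d    d    f
      0    1    2    3    4
  c   1    1    2    3    4
  f   2    2    2    3    3
  c   3    3    3    3    4
  b   4    4    4    4    4
  f   5    5    5    5    4
  d   6    6    5    5    5
Edit distance = dp[6][4] = 5

5


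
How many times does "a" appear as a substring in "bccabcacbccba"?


Searching for "a" in "bccabcacbccba"
Scanning each position:
  Position 0: "b" => no
  Position 1: "c" => no
  Position 2: "c" => no
  Position 3: "a" => MATCH
  Position 4: "b" => no
  Position 5: "c" => no
  Position 6: "a" => MATCH
  Position 7: "c" => no
  Position 8: "b" => no
  Position 9: "c" => no
  Position 10: "c" => no
  Position 11: "b" => no
  Position 12: "a" => MATCH
Total occurrences: 3

3


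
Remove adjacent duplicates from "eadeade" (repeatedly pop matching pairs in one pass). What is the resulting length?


Input: eadeade
Stack-based adjacent duplicate removal:
  Read 'e': push. Stack: e
  Read 'a': push. Stack: ea
  Read 'd': push. Stack: ead
  Read 'e': push. Stack: eade
  Read 'a': push. Stack: eadea
  Read 'd': push. Stack: eadead
  Read 'e': push. Stack: eadeade
Final stack: "eadeade" (length 7)

7


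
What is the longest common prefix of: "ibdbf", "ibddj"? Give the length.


Words: ibdbf, ibddj
  Position 0: all 'i' => match
  Position 1: all 'b' => match
  Position 2: all 'd' => match
  Position 3: ('b', 'd') => mismatch, stop
LCP = "ibd" (length 3)

3


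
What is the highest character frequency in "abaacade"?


Input: abaacade
Character counts:
  'a': 4
  'b': 1
  'c': 1
  'd': 1
  'e': 1
Maximum frequency: 4

4


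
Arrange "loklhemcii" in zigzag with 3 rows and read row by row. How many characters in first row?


Zigzag "loklhemcii" into 3 rows:
Placing characters:
  'l' => row 0
  'o' => row 1
  'k' => row 2
  'l' => row 1
  'h' => row 0
  'e' => row 1
  'm' => row 2
  'c' => row 1
  'i' => row 0
  'i' => row 1
Rows:
  Row 0: "lhi"
  Row 1: "oleci"
  Row 2: "km"
First row length: 3

3


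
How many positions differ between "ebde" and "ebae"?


Comparing "ebde" and "ebae" position by position:
  Position 0: 'e' vs 'e' => same
  Position 1: 'b' vs 'b' => same
  Position 2: 'd' vs 'a' => DIFFER
  Position 3: 'e' vs 'e' => same
Positions that differ: 1

1


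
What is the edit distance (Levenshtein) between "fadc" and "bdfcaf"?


Computing edit distance: "fadc" -> "bdfcaf"
DP table:
           b    d    f    c    a    f
      0    1    2    3    4    5    6
  f   1    1    2    2    3    4    5
  a   2    2    2    3    3    3    4
  d   3    3    2    3    4    4    4
  c   4    4    3    3    3    4    5
Edit distance = dp[4][6] = 5

5


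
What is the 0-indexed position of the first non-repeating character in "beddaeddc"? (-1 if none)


Input: beddaeddc
Character frequencies:
  'a': 1
  'b': 1
  'c': 1
  'd': 4
  'e': 2
Scanning left to right for freq == 1:
  Position 0 ('b'): unique! => answer = 0

0


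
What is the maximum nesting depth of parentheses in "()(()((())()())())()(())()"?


Input: "()(()((())()())())()(())()"
Tracking depth:
  Position 0 '(': depth becomes 1
  Position 1 ')': depth becomes 0
  Position 2 '(': depth becomes 1
  Position 3 '(': depth becomes 2
  Position 4 ')': depth becomes 1
  Position 5 '(': depth becomes 2
  Position 6 '(': depth becomes 3
  Position 7 '(': depth becomes 4
  Position 8 ')': depth becomes 3
  Position 9 ')': depth becomes 2
  Position 10 '(': depth becomes 3
  Position 11 ')': depth becomes 2
  Position 12 '(': depth becomes 3
  Position 13 ')': depth becomes 2
  Position 14 ')': depth becomes 1
  Position 15 '(': depth becomes 2
  Position 16 ')': depth becomes 1
  Position 17 ')': depth becomes 0
  Position 18 '(': depth becomes 1
  Position 19 ')': depth becomes 0
  Position 20 '(': depth becomes 1
  Position 21 '(': depth becomes 2
  Position 22 ')': depth becomes 1
  Position 23 ')': depth becomes 0
  Position 24 '(': depth becomes 1
  Position 25 ')': depth becomes 0
Maximum depth reached: 4

4


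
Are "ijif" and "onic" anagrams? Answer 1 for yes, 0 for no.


Strings: "ijif", "onic"
Sorted first:  fiij
Sorted second: cino
Differ at position 0: 'f' vs 'c' => not anagrams

0


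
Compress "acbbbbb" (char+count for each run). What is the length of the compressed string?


Input: acbbbbb
Runs:
  'a' x 1 => "a1"
  'c' x 1 => "c1"
  'b' x 5 => "b5"
Compressed: "a1c1b5"
Compressed length: 6

6


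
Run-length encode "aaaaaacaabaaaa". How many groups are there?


Input: aaaaaacaabaaaa
Scanning for consecutive runs:
  Group 1: 'a' x 6 (positions 0-5)
  Group 2: 'c' x 1 (positions 6-6)
  Group 3: 'a' x 2 (positions 7-8)
  Group 4: 'b' x 1 (positions 9-9)
  Group 5: 'a' x 4 (positions 10-13)
Total groups: 5

5


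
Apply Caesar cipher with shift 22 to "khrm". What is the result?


Caesar cipher: shift "khrm" by 22
  'k' (pos 10) + 22 = pos 6 = 'g'
  'h' (pos 7) + 22 = pos 3 = 'd'
  'r' (pos 17) + 22 = pos 13 = 'n'
  'm' (pos 12) + 22 = pos 8 = 'i'
Result: gdni

gdni


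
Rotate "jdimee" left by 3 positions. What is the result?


Input: "jdimee", rotate left by 3
First 3 characters: "jdi"
Remaining characters: "mee"
Concatenate remaining + first: "mee" + "jdi" = "meejdi"

meejdi


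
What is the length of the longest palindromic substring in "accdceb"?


Input: "accdceb"
Checking substrings for palindromes:
  [2:5] "cdc" (len 3) => palindrome
  [1:3] "cc" (len 2) => palindrome
Longest palindromic substring: "cdc" with length 3

3


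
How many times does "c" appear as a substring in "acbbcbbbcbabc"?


Searching for "c" in "acbbcbbbcbabc"
Scanning each position:
  Position 0: "a" => no
  Position 1: "c" => MATCH
  Position 2: "b" => no
  Position 3: "b" => no
  Position 4: "c" => MATCH
  Position 5: "b" => no
  Position 6: "b" => no
  Position 7: "b" => no
  Position 8: "c" => MATCH
  Position 9: "b" => no
  Position 10: "a" => no
  Position 11: "b" => no
  Position 12: "c" => MATCH
Total occurrences: 4

4


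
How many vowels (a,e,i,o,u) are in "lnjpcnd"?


Input: lnjpcnd
Checking each character:
  'l' at position 0: consonant
  'n' at position 1: consonant
  'j' at position 2: consonant
  'p' at position 3: consonant
  'c' at position 4: consonant
  'n' at position 5: consonant
  'd' at position 6: consonant
Total vowels: 0

0


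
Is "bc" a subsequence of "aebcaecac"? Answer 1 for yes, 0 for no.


Check if "bc" is a subsequence of "aebcaecac"
Greedy scan:
  Position 0 ('a'): no match needed
  Position 1 ('e'): no match needed
  Position 2 ('b'): matches sub[0] = 'b'
  Position 3 ('c'): matches sub[1] = 'c'
  Position 4 ('a'): no match needed
  Position 5 ('e'): no match needed
  Position 6 ('c'): no match needed
  Position 7 ('a'): no match needed
  Position 8 ('c'): no match needed
All 2 characters matched => is a subsequence

1


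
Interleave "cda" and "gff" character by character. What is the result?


Interleaving "cda" and "gff":
  Position 0: 'c' from first, 'g' from second => "cg"
  Position 1: 'd' from first, 'f' from second => "df"
  Position 2: 'a' from first, 'f' from second => "af"
Result: cgdfaf

cgdfaf


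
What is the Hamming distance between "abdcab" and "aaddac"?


Comparing "abdcab" and "aaddac" position by position:
  Position 0: 'a' vs 'a' => same
  Position 1: 'b' vs 'a' => differ
  Position 2: 'd' vs 'd' => same
  Position 3: 'c' vs 'd' => differ
  Position 4: 'a' vs 'a' => same
  Position 5: 'b' vs 'c' => differ
Total differences (Hamming distance): 3

3


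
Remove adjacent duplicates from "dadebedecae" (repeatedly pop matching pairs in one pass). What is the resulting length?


Input: dadebedecae
Stack-based adjacent duplicate removal:
  Read 'd': push. Stack: d
  Read 'a': push. Stack: da
  Read 'd': push. Stack: dad
  Read 'e': push. Stack: dade
  Read 'b': push. Stack: dadeb
  Read 'e': push. Stack: dadebe
  Read 'd': push. Stack: dadebed
  Read 'e': push. Stack: dadebede
  Read 'c': push. Stack: dadebedec
  Read 'a': push. Stack: dadebedeca
  Read 'e': push. Stack: dadebedecae
Final stack: "dadebedecae" (length 11)

11


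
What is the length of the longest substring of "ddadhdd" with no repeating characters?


Input: "ddadhdd"
Sliding window (track last position of each char):
  Position 0 ('d'): window [0,0] length 1 -- new best
  Position 1 ('d'): repeat (last at 0), move window start to 1
  Position 1 ('d'): window [1,1] length 1
  Position 2 ('a'): window [1,2] length 2 -- new best
  Position 3 ('d'): repeat (last at 1), move window start to 2
  Position 3 ('d'): window [2,3] length 2
  Position 4 ('h'): window [2,4] length 3 -- new best
  Position 5 ('d'): repeat (last at 3), move window start to 4
  Position 5 ('d'): window [4,5] length 2
  Position 6 ('d'): repeat (last at 5), move window start to 6
  Position 6 ('d'): window [6,6] length 1
Longest substring with no repeats: "adh" with length 3

3


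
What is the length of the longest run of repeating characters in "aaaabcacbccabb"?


Input: "aaaabcacbccabb"
Scanning for longest run:
  Position 1 ('a'): continues run of 'a', length=2
  Position 2 ('a'): continues run of 'a', length=3
  Position 3 ('a'): continues run of 'a', length=4
  Position 4 ('b'): new char, reset run to 1
  Position 5 ('c'): new char, reset run to 1
  Position 6 ('a'): new char, reset run to 1
  Position 7 ('c'): new char, reset run to 1
  Position 8 ('b'): new char, reset run to 1
  Position 9 ('c'): new char, reset run to 1
  Position 10 ('c'): continues run of 'c', length=2
  Position 11 ('a'): new char, reset run to 1
  Position 12 ('b'): new char, reset run to 1
  Position 13 ('b'): continues run of 'b', length=2
Longest run: 'a' with length 4

4


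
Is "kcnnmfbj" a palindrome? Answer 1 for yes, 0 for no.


Input: kcnnmfbj
Reversed: jbfmnnck
  Compare pos 0 ('k') with pos 7 ('j'): MISMATCH
  Compare pos 1 ('c') with pos 6 ('b'): MISMATCH
  Compare pos 2 ('n') with pos 5 ('f'): MISMATCH
  Compare pos 3 ('n') with pos 4 ('m'): MISMATCH
Result: not a palindrome

0


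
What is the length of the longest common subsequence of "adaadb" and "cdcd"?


LCS of "adaadb" and "cdcd"
DP table:
           c    d    c    d
      0    0    0    0    0
  a   0    0    0    0    0
  d   0    0    1    1    1
  a   0    0    1    1    1
  a   0    0    1    1    1
  d   0    0    1    1    2
  b   0    0    1    1    2
LCS length = dp[6][4] = 2

2


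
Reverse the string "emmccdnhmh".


Input: emmccdnhmh
Reading characters right to left:
  Position 9: 'h'
  Position 8: 'm'
  Position 7: 'h'
  Position 6: 'n'
  Position 5: 'd'
  Position 4: 'c'
  Position 3: 'c'
  Position 2: 'm'
  Position 1: 'm'
  Position 0: 'e'
Reversed: hmhndccmme

hmhndccmme


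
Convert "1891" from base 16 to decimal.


Input: "1891" in base 16
Positional expansion:
  Digit '1' (value 1) x 16^3 = 4096
  Digit '8' (value 8) x 16^2 = 2048
  Digit '9' (value 9) x 16^1 = 144
  Digit '1' (value 1) x 16^0 = 1
Sum = 6289

6289


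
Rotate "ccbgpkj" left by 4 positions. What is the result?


Input: "ccbgpkj", rotate left by 4
First 4 characters: "ccbg"
Remaining characters: "pkj"
Concatenate remaining + first: "pkj" + "ccbg" = "pkjccbg"

pkjccbg


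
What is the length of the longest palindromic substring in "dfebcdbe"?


Input: "dfebcdbe"
Checking substrings for palindromes:
  No multi-char palindromic substrings found
Longest palindromic substring: "d" with length 1

1


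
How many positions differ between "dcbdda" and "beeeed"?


Comparing "dcbdda" and "beeeed" position by position:
  Position 0: 'd' vs 'b' => DIFFER
  Position 1: 'c' vs 'e' => DIFFER
  Position 2: 'b' vs 'e' => DIFFER
  Position 3: 'd' vs 'e' => DIFFER
  Position 4: 'd' vs 'e' => DIFFER
  Position 5: 'a' vs 'd' => DIFFER
Positions that differ: 6

6


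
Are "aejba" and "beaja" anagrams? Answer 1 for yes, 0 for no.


Strings: "aejba", "beaja"
Sorted first:  aabej
Sorted second: aabej
Sorted forms match => anagrams

1


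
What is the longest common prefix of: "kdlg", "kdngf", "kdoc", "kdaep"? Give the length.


Words: kdlg, kdngf, kdoc, kdaep
  Position 0: all 'k' => match
  Position 1: all 'd' => match
  Position 2: ('l', 'n', 'o', 'a') => mismatch, stop
LCP = "kd" (length 2)

2


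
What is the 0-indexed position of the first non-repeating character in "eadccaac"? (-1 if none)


Input: eadccaac
Character frequencies:
  'a': 3
  'c': 3
  'd': 1
  'e': 1
Scanning left to right for freq == 1:
  Position 0 ('e'): unique! => answer = 0

0


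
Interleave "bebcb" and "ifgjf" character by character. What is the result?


Interleaving "bebcb" and "ifgjf":
  Position 0: 'b' from first, 'i' from second => "bi"
  Position 1: 'e' from first, 'f' from second => "ef"
  Position 2: 'b' from first, 'g' from second => "bg"
  Position 3: 'c' from first, 'j' from second => "cj"
  Position 4: 'b' from first, 'f' from second => "bf"
Result: biefbgcjbf

biefbgcjbf


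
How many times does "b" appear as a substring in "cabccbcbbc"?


Searching for "b" in "cabccbcbbc"
Scanning each position:
  Position 0: "c" => no
  Position 1: "a" => no
  Position 2: "b" => MATCH
  Position 3: "c" => no
  Position 4: "c" => no
  Position 5: "b" => MATCH
  Position 6: "c" => no
  Position 7: "b" => MATCH
  Position 8: "b" => MATCH
  Position 9: "c" => no
Total occurrences: 4

4


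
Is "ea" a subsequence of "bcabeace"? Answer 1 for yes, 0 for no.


Check if "ea" is a subsequence of "bcabeace"
Greedy scan:
  Position 0 ('b'): no match needed
  Position 1 ('c'): no match needed
  Position 2 ('a'): no match needed
  Position 3 ('b'): no match needed
  Position 4 ('e'): matches sub[0] = 'e'
  Position 5 ('a'): matches sub[1] = 'a'
  Position 6 ('c'): no match needed
  Position 7 ('e'): no match needed
All 2 characters matched => is a subsequence

1


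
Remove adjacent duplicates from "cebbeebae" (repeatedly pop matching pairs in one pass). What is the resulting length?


Input: cebbeebae
Stack-based adjacent duplicate removal:
  Read 'c': push. Stack: c
  Read 'e': push. Stack: ce
  Read 'b': push. Stack: ceb
  Read 'b': matches stack top 'b' => pop. Stack: ce
  Read 'e': matches stack top 'e' => pop. Stack: c
  Read 'e': push. Stack: ce
  Read 'b': push. Stack: ceb
  Read 'a': push. Stack: ceba
  Read 'e': push. Stack: cebae
Final stack: "cebae" (length 5)

5


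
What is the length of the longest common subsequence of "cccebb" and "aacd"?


LCS of "cccebb" and "aacd"
DP table:
           a    a    c    d
      0    0    0    0    0
  c   0    0    0    1    1
  c   0    0    0    1    1
  c   0    0    0    1    1
  e   0    0    0    1    1
  b   0    0    0    1    1
  b   0    0    0    1    1
LCS length = dp[6][4] = 1

1


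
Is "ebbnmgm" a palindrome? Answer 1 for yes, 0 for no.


Input: ebbnmgm
Reversed: mgmnbbe
  Compare pos 0 ('e') with pos 6 ('m'): MISMATCH
  Compare pos 1 ('b') with pos 5 ('g'): MISMATCH
  Compare pos 2 ('b') with pos 4 ('m'): MISMATCH
Result: not a palindrome

0


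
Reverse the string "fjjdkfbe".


Input: fjjdkfbe
Reading characters right to left:
  Position 7: 'e'
  Position 6: 'b'
  Position 5: 'f'
  Position 4: 'k'
  Position 3: 'd'
  Position 2: 'j'
  Position 1: 'j'
  Position 0: 'f'
Reversed: ebfkdjjf

ebfkdjjf


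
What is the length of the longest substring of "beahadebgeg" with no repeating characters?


Input: "beahadebgeg"
Sliding window (track last position of each char):
  Position 0 ('b'): window [0,0] length 1 -- new best
  Position 1 ('e'): window [0,1] length 2 -- new best
  Position 2 ('a'): window [0,2] length 3 -- new best
  Position 3 ('h'): window [0,3] length 4 -- new best
  Position 4 ('a'): repeat (last at 2), move window start to 3
  Position 4 ('a'): window [3,4] length 2
  Position 5 ('d'): window [3,5] length 3
  Position 6 ('e'): window [3,6] length 4
  Position 7 ('b'): window [3,7] length 5 -- new best
  Position 8 ('g'): window [3,8] length 6 -- new best
  Position 9 ('e'): repeat (last at 6), move window start to 7
  Position 9 ('e'): window [7,9] length 3
  Position 10 ('g'): repeat (last at 8), move window start to 9
  Position 10 ('g'): window [9,10] length 2
Longest substring with no repeats: "hadebg" with length 6

6


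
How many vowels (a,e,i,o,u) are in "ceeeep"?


Input: ceeeep
Checking each character:
  'c' at position 0: consonant
  'e' at position 1: vowel (running total: 1)
  'e' at position 2: vowel (running total: 2)
  'e' at position 3: vowel (running total: 3)
  'e' at position 4: vowel (running total: 4)
  'p' at position 5: consonant
Total vowels: 4

4


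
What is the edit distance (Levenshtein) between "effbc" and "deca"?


Computing edit distance: "effbc" -> "deca"
DP table:
           d    e    c    a
      0    1    2    3    4
  e   1    1    1    2    3
  f   2    2    2    2    3
  f   3    3    3    3    3
  b   4    4    4    4    4
  c   5    5    5    4    5
Edit distance = dp[5][4] = 5

5


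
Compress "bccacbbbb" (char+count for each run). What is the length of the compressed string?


Input: bccacbbbb
Runs:
  'b' x 1 => "b1"
  'c' x 2 => "c2"
  'a' x 1 => "a1"
  'c' x 1 => "c1"
  'b' x 4 => "b4"
Compressed: "b1c2a1c1b4"
Compressed length: 10

10


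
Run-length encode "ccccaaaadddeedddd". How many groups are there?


Input: ccccaaaadddeedddd
Scanning for consecutive runs:
  Group 1: 'c' x 4 (positions 0-3)
  Group 2: 'a' x 4 (positions 4-7)
  Group 3: 'd' x 3 (positions 8-10)
  Group 4: 'e' x 2 (positions 11-12)
  Group 5: 'd' x 4 (positions 13-16)
Total groups: 5

5


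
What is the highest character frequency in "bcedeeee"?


Input: bcedeeee
Character counts:
  'b': 1
  'c': 1
  'd': 1
  'e': 5
Maximum frequency: 5

5


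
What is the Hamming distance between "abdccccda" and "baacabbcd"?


Comparing "abdccccda" and "baacabbcd" position by position:
  Position 0: 'a' vs 'b' => differ
  Position 1: 'b' vs 'a' => differ
  Position 2: 'd' vs 'a' => differ
  Position 3: 'c' vs 'c' => same
  Position 4: 'c' vs 'a' => differ
  Position 5: 'c' vs 'b' => differ
  Position 6: 'c' vs 'b' => differ
  Position 7: 'd' vs 'c' => differ
  Position 8: 'a' vs 'd' => differ
Total differences (Hamming distance): 8

8


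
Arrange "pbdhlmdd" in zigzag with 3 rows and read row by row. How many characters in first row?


Zigzag "pbdhlmdd" into 3 rows:
Placing characters:
  'p' => row 0
  'b' => row 1
  'd' => row 2
  'h' => row 1
  'l' => row 0
  'm' => row 1
  'd' => row 2
  'd' => row 1
Rows:
  Row 0: "pl"
  Row 1: "bhmd"
  Row 2: "dd"
First row length: 2

2


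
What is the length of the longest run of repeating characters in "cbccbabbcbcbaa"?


Input: "cbccbabbcbcbaa"
Scanning for longest run:
  Position 1 ('b'): new char, reset run to 1
  Position 2 ('c'): new char, reset run to 1
  Position 3 ('c'): continues run of 'c', length=2
  Position 4 ('b'): new char, reset run to 1
  Position 5 ('a'): new char, reset run to 1
  Position 6 ('b'): new char, reset run to 1
  Position 7 ('b'): continues run of 'b', length=2
  Position 8 ('c'): new char, reset run to 1
  Position 9 ('b'): new char, reset run to 1
  Position 10 ('c'): new char, reset run to 1
  Position 11 ('b'): new char, reset run to 1
  Position 12 ('a'): new char, reset run to 1
  Position 13 ('a'): continues run of 'a', length=2
Longest run: 'c' with length 2

2


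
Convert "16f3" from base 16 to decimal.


Input: "16f3" in base 16
Positional expansion:
  Digit '1' (value 1) x 16^3 = 4096
  Digit '6' (value 6) x 16^2 = 1536
  Digit 'f' (value 15) x 16^1 = 240
  Digit '3' (value 3) x 16^0 = 3
Sum = 5875

5875


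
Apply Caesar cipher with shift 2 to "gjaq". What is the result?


Caesar cipher: shift "gjaq" by 2
  'g' (pos 6) + 2 = pos 8 = 'i'
  'j' (pos 9) + 2 = pos 11 = 'l'
  'a' (pos 0) + 2 = pos 2 = 'c'
  'q' (pos 16) + 2 = pos 18 = 's'
Result: ilcs

ilcs


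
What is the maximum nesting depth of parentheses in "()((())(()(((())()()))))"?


Input: "()((())(()(((())()()))))"
Tracking depth:
  Position 0 '(': depth becomes 1
  Position 1 ')': depth becomes 0
  Position 2 '(': depth becomes 1
  Position 3 '(': depth becomes 2
  Position 4 '(': depth becomes 3
  Position 5 ')': depth becomes 2
  Position 6 ')': depth becomes 1
  Position 7 '(': depth becomes 2
  Position 8 '(': depth becomes 3
  Position 9 ')': depth becomes 2
  Position 10 '(': depth becomes 3
  Position 11 '(': depth becomes 4
  Position 12 '(': depth becomes 5
  Position 13 '(': depth becomes 6
  Position 14 ')': depth becomes 5
  Position 15 ')': depth becomes 4
  Position 16 '(': depth becomes 5
  Position 17 ')': depth becomes 4
  Position 18 '(': depth becomes 5
  Position 19 ')': depth becomes 4
  Position 20 ')': depth becomes 3
  Position 21 ')': depth becomes 2
  Position 22 ')': depth becomes 1
  Position 23 ')': depth becomes 0
Maximum depth reached: 6

6


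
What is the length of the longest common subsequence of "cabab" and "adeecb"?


LCS of "cabab" and "adeecb"
DP table:
           a    d    e    e    c    b
      0    0    0    0    0    0    0
  c   0    0    0    0    0    1    1
  a   0    1    1    1    1    1    1
  b   0    1    1    1    1    1    2
  a   0    1    1    1    1    1    2
  b   0    1    1    1    1    1    2
LCS length = dp[5][6] = 2

2


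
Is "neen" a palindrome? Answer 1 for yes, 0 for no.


Input: neen
Reversed: neen
  Compare pos 0 ('n') with pos 3 ('n'): match
  Compare pos 1 ('e') with pos 2 ('e'): match
Result: palindrome

1


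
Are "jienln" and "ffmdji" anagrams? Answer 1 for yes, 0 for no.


Strings: "jienln", "ffmdji"
Sorted first:  eijlnn
Sorted second: dffijm
Differ at position 0: 'e' vs 'd' => not anagrams

0


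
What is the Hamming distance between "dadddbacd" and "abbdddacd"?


Comparing "dadddbacd" and "abbdddacd" position by position:
  Position 0: 'd' vs 'a' => differ
  Position 1: 'a' vs 'b' => differ
  Position 2: 'd' vs 'b' => differ
  Position 3: 'd' vs 'd' => same
  Position 4: 'd' vs 'd' => same
  Position 5: 'b' vs 'd' => differ
  Position 6: 'a' vs 'a' => same
  Position 7: 'c' vs 'c' => same
  Position 8: 'd' vs 'd' => same
Total differences (Hamming distance): 4

4


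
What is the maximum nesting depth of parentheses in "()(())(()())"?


Input: "()(())(()())"
Tracking depth:
  Position 0 '(': depth becomes 1
  Position 1 ')': depth becomes 0
  Position 2 '(': depth becomes 1
  Position 3 '(': depth becomes 2
  Position 4 ')': depth becomes 1
  Position 5 ')': depth becomes 0
  Position 6 '(': depth becomes 1
  Position 7 '(': depth becomes 2
  Position 8 ')': depth becomes 1
  Position 9 '(': depth becomes 2
  Position 10 ')': depth becomes 1
  Position 11 ')': depth becomes 0
Maximum depth reached: 2

2


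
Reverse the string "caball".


Input: caball
Reading characters right to left:
  Position 5: 'l'
  Position 4: 'l'
  Position 3: 'a'
  Position 2: 'b'
  Position 1: 'a'
  Position 0: 'c'
Reversed: llabac

llabac


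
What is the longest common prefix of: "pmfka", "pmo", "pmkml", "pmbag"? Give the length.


Words: pmfka, pmo, pmkml, pmbag
  Position 0: all 'p' => match
  Position 1: all 'm' => match
  Position 2: ('f', 'o', 'k', 'b') => mismatch, stop
LCP = "pm" (length 2)

2


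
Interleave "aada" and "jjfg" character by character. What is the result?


Interleaving "aada" and "jjfg":
  Position 0: 'a' from first, 'j' from second => "aj"
  Position 1: 'a' from first, 'j' from second => "aj"
  Position 2: 'd' from first, 'f' from second => "df"
  Position 3: 'a' from first, 'g' from second => "ag"
Result: ajajdfag

ajajdfag


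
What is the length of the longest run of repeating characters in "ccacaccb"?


Input: "ccacaccb"
Scanning for longest run:
  Position 1 ('c'): continues run of 'c', length=2
  Position 2 ('a'): new char, reset run to 1
  Position 3 ('c'): new char, reset run to 1
  Position 4 ('a'): new char, reset run to 1
  Position 5 ('c'): new char, reset run to 1
  Position 6 ('c'): continues run of 'c', length=2
  Position 7 ('b'): new char, reset run to 1
Longest run: 'c' with length 2

2


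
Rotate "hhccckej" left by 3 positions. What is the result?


Input: "hhccckej", rotate left by 3
First 3 characters: "hhc"
Remaining characters: "cckej"
Concatenate remaining + first: "cckej" + "hhc" = "cckejhhc"

cckejhhc


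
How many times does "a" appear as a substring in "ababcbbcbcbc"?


Searching for "a" in "ababcbbcbcbc"
Scanning each position:
  Position 0: "a" => MATCH
  Position 1: "b" => no
  Position 2: "a" => MATCH
  Position 3: "b" => no
  Position 4: "c" => no
  Position 5: "b" => no
  Position 6: "b" => no
  Position 7: "c" => no
  Position 8: "b" => no
  Position 9: "c" => no
  Position 10: "b" => no
  Position 11: "c" => no
Total occurrences: 2

2
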